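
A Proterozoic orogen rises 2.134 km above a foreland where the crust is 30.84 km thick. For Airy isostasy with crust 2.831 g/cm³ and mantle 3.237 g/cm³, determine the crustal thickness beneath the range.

47.9 km

Root depth r = h ρ_c / (ρ_m − ρ_c) = 2.134 km × 2.831 / 0.406 = 14.88 km.
Total thickness = T + h + r = 30.84 km + 2.134 km + 14.88 km = 47.9 km.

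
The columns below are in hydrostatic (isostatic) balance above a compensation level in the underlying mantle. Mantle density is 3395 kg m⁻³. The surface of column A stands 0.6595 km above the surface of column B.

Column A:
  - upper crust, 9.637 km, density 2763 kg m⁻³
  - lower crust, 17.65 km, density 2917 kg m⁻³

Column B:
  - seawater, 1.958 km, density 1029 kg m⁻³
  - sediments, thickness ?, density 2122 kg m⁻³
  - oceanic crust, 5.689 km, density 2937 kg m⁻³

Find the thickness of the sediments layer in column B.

3.97 km

Take the compensation level at the base of the deeper column (depth z_c below the surface of column A) and equate Σ ρ_i t_i down to z_c; mantle fills any gap and the z_c terms cancel.
Column A: 9.637×2763 + 17.65×2917 + (z_c − 27.287)×3395
Column B: 0.6595×0 + 1.958×1029 + x×2122 + 5.689×2937 + (z_c − 0.6595 − 7.647 − x)×3395
The z_c×3395 term appears on both sides and cancels. Collect the known terms of each column as K = Σ(ρt)_known − 3395 × (depth of known layers): K_A = 78112.081 − 3395×27.287 = −14527.284; K_B = 18723.375 − 3395×(0.6595 + 7.647) = −9477.1925.
Balance: K_A = K_B − x×(3395 − 2122), so x = (K_B − K_A)/(3395 − 2122) = 5050.09/1273 = 3.97 km.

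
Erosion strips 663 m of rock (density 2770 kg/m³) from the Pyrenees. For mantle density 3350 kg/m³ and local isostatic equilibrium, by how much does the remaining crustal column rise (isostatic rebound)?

548 m

Unloading: uplift u = e ρ_c/ρ_m = 663 m × 2770/3350 = 548 m.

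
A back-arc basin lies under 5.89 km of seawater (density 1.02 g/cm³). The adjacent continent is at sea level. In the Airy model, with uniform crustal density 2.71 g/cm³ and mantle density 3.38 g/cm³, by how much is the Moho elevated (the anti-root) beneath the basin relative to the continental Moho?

14.9 km

In Airy isostatic equilibrium: replacing crust with seawater at the top is compensated by replacing crust with mantle at the base: d (ρ_c − ρ_w) = a (ρ_m − ρ_c).
a = d (ρ_c − ρ_w)/(ρ_m − ρ_c) = 5.89 km × 1.69/0.67 = 14.9 km.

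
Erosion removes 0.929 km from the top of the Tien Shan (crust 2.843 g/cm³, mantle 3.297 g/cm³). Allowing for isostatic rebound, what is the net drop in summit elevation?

0.128 km

Rebound u = e ρ_c/ρ_m = 0.929 km × 2.843/3.297 = 0.8011 km.
Net surface drop = e − u = 0.929 km − 0.8011 km = e (ρ_m − ρ_c)/ρ_m = 0.128 km.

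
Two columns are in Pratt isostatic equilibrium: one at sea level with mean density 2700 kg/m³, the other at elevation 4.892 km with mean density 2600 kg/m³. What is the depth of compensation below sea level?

ρ_ref D = ρ (D + h) → D (ρ_ref − ρ) = ρ h.
D = ρ h/(ρ_ref − ρ) = 2600 × 4.892 km/(2700 − 2600) = 127 km.

127 km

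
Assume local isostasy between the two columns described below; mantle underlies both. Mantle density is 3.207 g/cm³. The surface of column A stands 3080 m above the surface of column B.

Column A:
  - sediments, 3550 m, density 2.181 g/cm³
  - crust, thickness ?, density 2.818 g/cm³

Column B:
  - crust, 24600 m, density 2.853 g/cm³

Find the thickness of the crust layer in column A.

38400 m

Take the compensation level at the base of the deeper column (depth z_c below the surface of column A) and equate Σ ρ_i t_i down to z_c; mantle fills any gap and the z_c terms cancel.
Column A: 3550×2.181 + x×2.818 + (z_c − 3550 − x)×3.207
Column B: 3080×0 + 24600×2.853 + (z_c − 3080 − 24600)×3.207
The z_c×3.207 term appears on both sides and cancels. Collect the known terms of each column as K = Σ(ρt)_known − 3.207 × (depth of known layers): K_A = 7742.55 − 3.207×3550 = −3642.3; K_B = 70183.8 − 3.207×(3080 + 24600) = −18585.96.
Balance: K_A − x×(3.207 − 2.818) = K_B, so x = (K_A − K_B)/(3.207 − 2.818) = 14943.7/0.389 = 38400 m.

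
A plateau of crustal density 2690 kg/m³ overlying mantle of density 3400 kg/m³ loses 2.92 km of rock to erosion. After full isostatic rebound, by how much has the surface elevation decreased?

Rebound u = e ρ_c/ρ_m = 2.92 km × 2690/3400 = 2.31 km.
Net surface drop = e − u = 2.92 km − 2.31 km = e (ρ_m − ρ_c)/ρ_m = 0.61 km.

0.61 km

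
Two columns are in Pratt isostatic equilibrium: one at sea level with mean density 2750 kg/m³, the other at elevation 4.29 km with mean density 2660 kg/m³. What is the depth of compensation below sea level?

ρ_ref D = ρ (D + h) → D (ρ_ref − ρ) = ρ h.
D = ρ h/(ρ_ref − ρ) = 2660 × 4.29 km/(2750 − 2660) = 127 km.

127 km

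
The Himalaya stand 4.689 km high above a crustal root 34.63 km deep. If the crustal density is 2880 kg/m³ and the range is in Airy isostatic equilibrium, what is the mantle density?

Airy balance: ρ_c h = (ρ_m − ρ_c) r → ρ_m = ρ_c (1 + h/r).
ρ_m = 2880 × (1 + 4.689 km/34.63 km) = 3270 kg/m³.

3270 kg/m³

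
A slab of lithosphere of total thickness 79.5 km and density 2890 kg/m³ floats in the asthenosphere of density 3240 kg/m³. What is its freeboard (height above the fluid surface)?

Floating equilibrium: submerged depth d = t ρ_obj/ρ_fluid = 79.5 km × 2890/3240 = 70.91 km.
Freeboard = t − d = 79.5 km − 70.91 km = 8.59 km.

8.59 km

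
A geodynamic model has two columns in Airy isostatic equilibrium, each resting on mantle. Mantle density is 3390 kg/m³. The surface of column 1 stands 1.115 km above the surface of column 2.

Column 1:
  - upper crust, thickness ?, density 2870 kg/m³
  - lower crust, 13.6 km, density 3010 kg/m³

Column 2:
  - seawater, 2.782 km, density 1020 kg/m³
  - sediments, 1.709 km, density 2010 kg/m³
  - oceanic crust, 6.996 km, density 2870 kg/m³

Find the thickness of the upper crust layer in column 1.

21.5 km

Take the compensation level at the base of the deeper column (depth z_c below the surface of column 1) and equate Σ ρ_i t_i down to z_c; mantle fills any gap and the z_c terms cancel.
Column 1: x×2870 + 13.6×3010 + (z_c − 13.6 − x)×3390
Column 2: 1.115×0 + 2.782×1020 + 1.709×2010 + 6.996×2870 + (z_c − 1.115 − 11.487)×3390
The z_c×3390 term appears on both sides and cancels. Collect the known terms of each column as K = Σ(ρt)_known − 3390 × (depth of known layers): K_1 = 40936 − 3390×13.6 = −5168; K_2 = 26351.25 − 3390×(1.115 + 11.487) = −16369.53.
Balance: K_1 − x×(3390 − 2870) = K_2, so x = (K_1 − K_2)/(3390 − 2870) = 11201.5/520 = 21.5 km.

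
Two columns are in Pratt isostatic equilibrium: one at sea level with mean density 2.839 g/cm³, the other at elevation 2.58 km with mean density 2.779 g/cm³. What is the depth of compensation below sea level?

119 km

ρ_ref D = ρ (D + h) → D (ρ_ref − ρ) = ρ h.
D = ρ h/(ρ_ref − ρ) = 2.779 × 2.58 km/(2.839 − 2.779) = 119 km.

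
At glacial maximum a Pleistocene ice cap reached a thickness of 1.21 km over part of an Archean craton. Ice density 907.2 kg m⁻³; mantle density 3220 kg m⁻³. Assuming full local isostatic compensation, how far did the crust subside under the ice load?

Isostatic balance requires: the ice load ρ_ice t is balanced by mantle displaced below, ρ_m s.
s = t ρ_ice / ρ_m = 1.21 km × 907.2/3220 = 0.341 km.

0.341 km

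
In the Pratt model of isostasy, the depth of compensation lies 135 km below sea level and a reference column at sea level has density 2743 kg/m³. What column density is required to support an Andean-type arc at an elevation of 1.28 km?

Pratt balance: ρ_ref D = ρ (D + h).
ρ = ρ_ref D/(D + h) = 2743 × 135 km/(135 km + 1.28 km) = 2720 kg/m³.

2720 kg/m³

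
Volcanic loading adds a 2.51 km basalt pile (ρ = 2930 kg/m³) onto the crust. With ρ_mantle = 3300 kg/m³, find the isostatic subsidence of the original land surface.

Subaerial loading: s = t ρ_load / ρ_m.
s = 2.51 km × 2930/3300 = 2.23 km.

2.23 km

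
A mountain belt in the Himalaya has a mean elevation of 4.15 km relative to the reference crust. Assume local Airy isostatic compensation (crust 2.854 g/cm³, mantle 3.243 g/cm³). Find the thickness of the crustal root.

Isostatic balance requires: the weight of the topography is balanced by the buoyancy of the root, ρ_c h = (ρ_m − ρ_c) r.
r = h · ρ_c / (ρ_m − ρ_c) = 4.15 km × 2.854 / (3.243 − 2.854) = 30.4 km.

30.4 km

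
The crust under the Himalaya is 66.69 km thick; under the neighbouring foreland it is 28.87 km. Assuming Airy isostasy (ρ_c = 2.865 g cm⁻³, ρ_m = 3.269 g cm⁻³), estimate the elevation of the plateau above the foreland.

4.67 km

Excess crust Δ = 66.69 km − 28.87 km = 37.82 km, split between elevation h and root r with h + r = Δ.
Airy balance ρ_c h = (ρ_m − ρ_c) r gives r = h ρ_c/(ρ_m − ρ_c), so h (1 + ρ_c/(ρ_m − ρ_c)) = Δ, i.e. h = Δ (ρ_m − ρ_c)/ρ_m.
h = 37.82 km × 0.404/3.269 = 4.67 km.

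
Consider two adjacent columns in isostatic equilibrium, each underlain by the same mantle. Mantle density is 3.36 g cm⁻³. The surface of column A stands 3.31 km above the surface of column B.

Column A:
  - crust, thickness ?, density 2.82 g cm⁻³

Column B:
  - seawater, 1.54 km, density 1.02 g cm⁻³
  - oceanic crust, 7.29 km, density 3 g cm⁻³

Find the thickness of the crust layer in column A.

32.1 km

Take the compensation level at the base of the deeper column (depth z_c below the surface of column A) and equate Σ ρ_i t_i down to z_c; mantle fills any gap and the z_c terms cancel.
Column A: x×2.82 + (z_c − 0 − x)×3.36
Column B: 3.31×0 + 1.54×1.02 + 7.29×3 + (z_c − 3.31 − 8.83)×3.36
The z_c×3.36 term appears on both sides and cancels. Collect the known terms of each column as K = Σ(ρt)_known − 3.36 × (depth of known layers): K_A = 0 − 3.36×0 = 0; K_B = 23.4408 − 3.36×(3.31 + 8.83) = −17.3496.
Balance: K_A − x×(3.36 − 2.82) = K_B, so x = (K_A − K_B)/(3.36 − 2.82) = 17.3496/0.54 = 32.1 km.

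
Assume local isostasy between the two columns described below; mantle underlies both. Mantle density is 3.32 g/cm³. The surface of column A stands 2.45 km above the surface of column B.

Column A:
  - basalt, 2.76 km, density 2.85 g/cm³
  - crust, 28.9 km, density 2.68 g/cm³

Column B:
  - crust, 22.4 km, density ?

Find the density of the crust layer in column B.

Take the compensation level at the base of the deeper column (depth z_c below the surface of column A) and equate Σ ρ_i t_i down to z_c; mantle fills any gap and the z_c terms cancel.
Column A: 2.76×2.85 + 28.9×2.68 + (z_c − 31.66)×3.32
Column B: 2.45×0 + 22.4×ρ + (z_c − 2.45 − 22.4)×3.32
The z_c×3.32 term appears on both sides and cancels. Collect the known terms of each column as K = Σ(ρt)_known − 3.32 × (depth of known layers): K_A = 85.318 − 3.32×31.66 = −19.7932; K_B = 0 − 3.32×(2.45 + 22.4) = −82.502.
Balance: K_A = K_B + 22.4×ρ, so ρ = (K_A − K_B)/22.4 = 62.7088/22.4 = 2.8 g/cm³.

2.8 g/cm³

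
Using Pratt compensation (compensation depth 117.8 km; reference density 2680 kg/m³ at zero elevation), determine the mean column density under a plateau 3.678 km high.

2600 kg/m³

Pratt balance: ρ_ref D = ρ (D + h).
ρ = ρ_ref D/(D + h) = 2680 × 117.8 km/(117.8 km + 3.678 km) = 2600 kg/m³.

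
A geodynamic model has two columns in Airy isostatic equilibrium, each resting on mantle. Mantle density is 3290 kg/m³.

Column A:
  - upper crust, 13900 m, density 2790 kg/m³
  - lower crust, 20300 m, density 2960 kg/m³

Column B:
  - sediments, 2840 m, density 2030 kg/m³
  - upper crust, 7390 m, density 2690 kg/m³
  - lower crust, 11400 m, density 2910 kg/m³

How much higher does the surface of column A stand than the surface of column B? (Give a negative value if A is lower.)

397 m

For any compensation level in the mantle, the mantle terms cancel and isostasy reduces to e = (Σt_A − Σt_B) − (Σ(ρt)_A − Σ(ρt)_B) / ρ_m.
Σt_A = 34200 m; Σt_B = 21630 m; Σ(ρt)_A = 98869000; Σ(ρt)_B = 58818300 (in m·kg/m³).
e = (34200 − 21630) − (98869000 − 58818300) / 3290 = 397 m.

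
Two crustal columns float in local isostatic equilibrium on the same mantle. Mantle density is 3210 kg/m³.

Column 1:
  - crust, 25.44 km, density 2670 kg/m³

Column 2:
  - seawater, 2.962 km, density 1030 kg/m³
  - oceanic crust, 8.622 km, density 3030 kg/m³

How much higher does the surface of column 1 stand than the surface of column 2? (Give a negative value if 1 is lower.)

1.78 km

For any compensation level in the mantle, the mantle terms cancel and isostasy reduces to e = (Σt_1 − Σt_2) − (Σ(ρt)_1 − Σ(ρt)_2) / ρ_m.
Σt_1 = 25.44 km; Σt_2 = 11.584 km; Σ(ρt)_1 = 67924.8; Σ(ρt)_2 = 29175.52 (in km·kg/m³).
e = (25.44 − 11.584) − (67924.8 − 29175.52) / 3210 = 1.78 km.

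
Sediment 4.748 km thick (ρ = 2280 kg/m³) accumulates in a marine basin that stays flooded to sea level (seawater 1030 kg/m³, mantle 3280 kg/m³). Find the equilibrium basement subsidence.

2.64 km

Submarine loading: the sediment displaces seawater, and the subsidence is in turn flooded, so s (ρ_m − ρ_w) = t (ρ_sed − ρ_w).
s = 4.748 km × (2280 − 1030) / (3280 − 1030) = 2.64 km.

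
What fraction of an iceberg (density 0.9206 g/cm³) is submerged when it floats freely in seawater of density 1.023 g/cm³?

Submerged fraction = ρ_obj/ρ_fluid = 0.9206/1.023 = 0.9.

0.9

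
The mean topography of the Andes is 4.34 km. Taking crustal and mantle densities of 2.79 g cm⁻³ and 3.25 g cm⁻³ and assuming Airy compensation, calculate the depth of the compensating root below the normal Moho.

Equating mass per unit area of the two columns: the weight of the topography is balanced by the buoyancy of the root, ρ_c h = (ρ_m − ρ_c) r.
r = h · ρ_c / (ρ_m − ρ_c) = 4.34 km × 2.79 / (3.25 − 2.79) = 26.3 km.

26.3 km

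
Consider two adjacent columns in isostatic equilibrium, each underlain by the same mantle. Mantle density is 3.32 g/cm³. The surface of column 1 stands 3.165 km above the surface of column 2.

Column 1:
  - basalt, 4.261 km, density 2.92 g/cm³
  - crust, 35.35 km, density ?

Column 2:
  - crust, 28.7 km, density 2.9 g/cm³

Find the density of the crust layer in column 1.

2.73 g/cm³

Take the compensation level at the base of the deeper column (depth z_c below the surface of column 1) and equate Σ ρ_i t_i down to z_c; mantle fills any gap and the z_c terms cancel.
Column 1: 4.261×2.92 + 35.35×ρ + (z_c − 39.611)×3.32
Column 2: 3.165×0 + 28.7×2.9 + (z_c − 3.165 − 28.7)×3.32
The z_c×3.32 term appears on both sides and cancels. Collect the known terms of each column as K = Σ(ρt)_known − 3.32 × (depth of known layers): K_1 = 12.44212 − 3.32×39.611 = −119.0664; K_2 = 83.23 − 3.32×(3.165 + 28.7) = −22.5618.
Balance: K_1 + 35.35×ρ = K_2, so ρ = (K_2 − K_1)/35.35 = 96.5046/35.35 = 2.73 g/cm³.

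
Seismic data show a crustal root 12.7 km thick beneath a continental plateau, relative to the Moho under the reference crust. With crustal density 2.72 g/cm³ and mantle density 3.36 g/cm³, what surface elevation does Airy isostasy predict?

2.99 km

Equating mass per unit area of the two columns: ρ_c h = (ρ_m − ρ_c) r.
h = r (ρ_m − ρ_c) / ρ_c = 12.7 km × (3.36 − 2.72) / 2.72 = 2.99 km.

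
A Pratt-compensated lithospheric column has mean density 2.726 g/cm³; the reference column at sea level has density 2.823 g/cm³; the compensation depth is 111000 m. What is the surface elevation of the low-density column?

3950 m

ρ_ref D = ρ (D + h) → h = D (ρ_ref − ρ)/ρ.
h = 111000 m × (2.823 − 2.726)/2.726 = 3950 m.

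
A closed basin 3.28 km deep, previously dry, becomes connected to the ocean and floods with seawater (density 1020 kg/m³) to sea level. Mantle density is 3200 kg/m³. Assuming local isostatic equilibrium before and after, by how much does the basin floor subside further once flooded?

After flooding the water column is d + s deep. Its weight must equal the weight of mantle displaced by the extra subsidence s: (d + s) ρ_w = s ρ_m.
s = d ρ_w / (ρ_m − ρ_w) = 3.28 km × 1020/(3200 − 1020) = 1.53 km.

1.53 km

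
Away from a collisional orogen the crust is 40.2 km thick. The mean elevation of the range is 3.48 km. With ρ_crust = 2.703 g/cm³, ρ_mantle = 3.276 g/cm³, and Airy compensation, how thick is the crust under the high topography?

Root depth r = h ρ_c / (ρ_m − ρ_c) = 3.48 km × 2.703 / 0.573 = 16.42 km.
Total thickness = T + h + r = 40.2 km + 3.48 km + 16.42 km = 60.1 km.

60.1 km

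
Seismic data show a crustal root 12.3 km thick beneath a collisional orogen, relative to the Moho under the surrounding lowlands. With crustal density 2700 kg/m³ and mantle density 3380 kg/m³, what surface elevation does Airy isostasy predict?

For local isostatic compensation: ρ_c h = (ρ_m − ρ_c) r.
h = r (ρ_m − ρ_c) / ρ_c = 12.3 km × (3380 − 2700) / 2700 = 3.1 km.

3.1 km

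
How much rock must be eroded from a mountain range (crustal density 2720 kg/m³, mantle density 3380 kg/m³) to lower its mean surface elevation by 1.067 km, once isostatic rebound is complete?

Net drop Δ = e − u = e − e ρ_c/ρ_m = e (ρ_m − ρ_c)/ρ_m.
e = Δ ρ_m/(ρ_m − ρ_c) = 1.067 km × 3380/660 = 5.46 km.

5.46 km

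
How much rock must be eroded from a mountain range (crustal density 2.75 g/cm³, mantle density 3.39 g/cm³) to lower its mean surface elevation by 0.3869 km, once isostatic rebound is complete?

2.05 km

Net drop Δ = e − u = e − e ρ_c/ρ_m = e (ρ_m − ρ_c)/ρ_m.
e = Δ ρ_m/(ρ_m − ρ_c) = 0.3869 km × 3.39/0.64 = 2.05 km.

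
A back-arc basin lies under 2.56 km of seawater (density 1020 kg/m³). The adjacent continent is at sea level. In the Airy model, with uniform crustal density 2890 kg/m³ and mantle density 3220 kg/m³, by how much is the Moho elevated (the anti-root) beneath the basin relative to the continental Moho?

By Archimedes' principle applied to the lithosphere: replacing crust with seawater at the top is compensated by replacing crust with mantle at the base: d (ρ_c − ρ_w) = a (ρ_m − ρ_c).
a = d (ρ_c − ρ_w)/(ρ_m − ρ_c) = 2.56 km × 1870/330 = 14.5 km.

14.5 km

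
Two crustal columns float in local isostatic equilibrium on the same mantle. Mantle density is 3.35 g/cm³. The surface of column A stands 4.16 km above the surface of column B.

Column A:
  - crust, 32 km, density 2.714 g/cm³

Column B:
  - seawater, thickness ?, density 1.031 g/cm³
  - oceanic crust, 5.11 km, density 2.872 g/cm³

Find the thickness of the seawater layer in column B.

1.71 km

Take the compensation level at the base of the deeper column (depth z_c below the surface of column A) and equate Σ ρ_i t_i down to z_c; mantle fills any gap and the z_c terms cancel.
Column A: 32×2.714 + (z_c − 32)×3.35
Column B: 4.16×0 + x×1.031 + 5.11×2.872 + (z_c − 4.16 − 5.11 − x)×3.35
The z_c×3.35 term appears on both sides and cancels. Collect the known terms of each column as K = Σ(ρt)_known − 3.35 × (depth of known layers): K_A = 86.848 − 3.35×32 = −20.352; K_B = 14.67592 − 3.35×(4.16 + 5.11) = −16.37858.
Balance: K_A = K_B − x×(3.35 − 1.031), so x = (K_B − K_A)/(3.35 − 1.031) = 3.97342/2.319 = 1.71 km.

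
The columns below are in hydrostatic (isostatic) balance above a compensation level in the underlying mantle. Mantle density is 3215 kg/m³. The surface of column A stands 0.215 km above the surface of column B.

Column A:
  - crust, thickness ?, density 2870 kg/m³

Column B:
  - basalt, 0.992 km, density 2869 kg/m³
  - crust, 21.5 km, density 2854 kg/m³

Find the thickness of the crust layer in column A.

Take the compensation level at the base of the deeper column (depth z_c below the surface of column A) and equate Σ ρ_i t_i down to z_c; mantle fills any gap and the z_c terms cancel.
Column A: x×2870 + (z_c − 0 − x)×3215
Column B: 0.215×0 + 0.992×2869 + 21.5×2854 + (z_c − 0.215 − 22.492)×3215
The z_c×3215 term appears on both sides and cancels. Collect the known terms of each column as K = Σ(ρt)_known − 3215 × (depth of known layers): K_A = 0 − 3215×0 = 0; K_B = 64207.048 − 3215×(0.215 + 22.492) = −8795.957.
Balance: K_A − x×(3215 − 2870) = K_B, so x = (K_A − K_B)/(3215 − 2870) = 8795.96/345 = 25.5 km.

25.5 km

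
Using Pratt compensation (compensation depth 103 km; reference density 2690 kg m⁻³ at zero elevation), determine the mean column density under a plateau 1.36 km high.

Pratt balance: ρ_ref D = ρ (D + h).
ρ = ρ_ref D/(D + h) = 2690 × 103 km/(103 km + 1.36 km) = 2650 kg m⁻³.

2650 kg m⁻³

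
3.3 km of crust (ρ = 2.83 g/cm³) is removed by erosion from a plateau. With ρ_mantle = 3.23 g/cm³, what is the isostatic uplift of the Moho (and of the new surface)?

Unloading: uplift u = e ρ_c/ρ_m = 3.3 km × 2.83/3.23 = 2.89 km.

2.89 km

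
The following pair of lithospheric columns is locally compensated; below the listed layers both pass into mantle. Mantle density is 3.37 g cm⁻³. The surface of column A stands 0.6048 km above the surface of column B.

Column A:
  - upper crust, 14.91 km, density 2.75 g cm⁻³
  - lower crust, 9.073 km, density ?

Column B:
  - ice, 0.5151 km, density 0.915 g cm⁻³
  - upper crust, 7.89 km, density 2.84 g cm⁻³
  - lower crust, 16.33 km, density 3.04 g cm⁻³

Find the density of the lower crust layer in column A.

Take the compensation level at the base of the deeper column (depth z_c below the surface of column A) and equate Σ ρ_i t_i down to z_c; mantle fills any gap and the z_c terms cancel.
Column A: 14.91×2.75 + 9.073×ρ + (z_c − 23.983)×3.37
Column B: 0.6048×0 + 0.5151×0.915 + 7.89×2.84 + 16.33×3.04 + (z_c − 0.6048 − 24.7351)×3.37
The z_c×3.37 term appears on both sides and cancels. Collect the known terms of each column as K = Σ(ρt)_known − 3.37 × (depth of known layers): K_A = 41.0025 − 3.37×23.983 = −39.82021; K_B = 72.5221165 − 3.37×(0.6048 + 24.7351) = −12.8733465.
Balance: K_A + 9.073×ρ = K_B, so ρ = (K_B − K_A)/9.073 = 26.9469/9.073 = 2.97 g cm⁻³.

2.97 g cm⁻³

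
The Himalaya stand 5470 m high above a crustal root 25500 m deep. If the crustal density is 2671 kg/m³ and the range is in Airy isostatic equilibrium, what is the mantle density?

Airy balance: ρ_c h = (ρ_m − ρ_c) r → ρ_m = ρ_c (1 + h/r).
ρ_m = 2671 × (1 + 5470 m/25500 m) = 3240 kg/m³.

3240 kg/m³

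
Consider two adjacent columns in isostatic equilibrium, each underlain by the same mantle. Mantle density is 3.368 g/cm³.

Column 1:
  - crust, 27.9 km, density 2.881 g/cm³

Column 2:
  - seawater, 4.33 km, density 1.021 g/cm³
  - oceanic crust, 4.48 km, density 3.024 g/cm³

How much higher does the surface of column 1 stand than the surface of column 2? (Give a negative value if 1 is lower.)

0.559 km

For any compensation level in the mantle, the mantle terms cancel and isostasy reduces to e = (Σt_1 − Σt_2) − (Σ(ρt)_1 − Σ(ρt)_2) / ρ_m.
Σt_1 = 27.9 km; Σt_2 = 8.81 km; Σ(ρt)_1 = 80.3799; Σ(ρt)_2 = 17.96845 (in km·g/cm³).
e = (27.9 − 8.81) − (80.3799 − 17.96845) / 3.368 = 0.559 km.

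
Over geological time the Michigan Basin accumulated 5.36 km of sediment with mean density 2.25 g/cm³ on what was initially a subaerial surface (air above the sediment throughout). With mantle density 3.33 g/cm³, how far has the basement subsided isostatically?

3.62 km

Subaerial load: s = t ρ_sed / ρ_m = 5.36 km × 2.25/3.33 = 3.62 km.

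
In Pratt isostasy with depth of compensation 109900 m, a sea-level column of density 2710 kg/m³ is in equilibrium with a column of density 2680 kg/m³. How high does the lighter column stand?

ρ_ref D = ρ (D + h) → h = D (ρ_ref − ρ)/ρ.
h = 109900 m × (2710 − 2680)/2680 = 1230 m.

1230 m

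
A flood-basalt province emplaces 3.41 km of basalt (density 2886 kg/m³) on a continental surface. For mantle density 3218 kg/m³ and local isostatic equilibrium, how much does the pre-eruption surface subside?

Subaerial loading: s = t ρ_load / ρ_m.
s = 3.41 km × 2886/3218 = 3.06 km.

3.06 km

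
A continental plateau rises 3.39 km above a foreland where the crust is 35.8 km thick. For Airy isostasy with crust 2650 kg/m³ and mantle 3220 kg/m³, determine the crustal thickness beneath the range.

Root depth r = h ρ_c / (ρ_m − ρ_c) = 3.39 km × 2650 / 570 = 15.76 km.
Total thickness = T + h + r = 35.8 km + 3.39 km + 15.76 km = 55 km.

55 km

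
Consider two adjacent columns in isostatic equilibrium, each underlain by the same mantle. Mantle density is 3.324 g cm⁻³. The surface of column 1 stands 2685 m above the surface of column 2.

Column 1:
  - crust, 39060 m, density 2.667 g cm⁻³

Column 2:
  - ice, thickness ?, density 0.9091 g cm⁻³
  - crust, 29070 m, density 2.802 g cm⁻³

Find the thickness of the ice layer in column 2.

Take the compensation level at the base of the deeper column (depth z_c below the surface of column 1) and equate Σ ρ_i t_i down to z_c; mantle fills any gap and the z_c terms cancel.
Column 1: 39060×2.667 + (z_c − 39060)×3.324
Column 2: 2685×0 + x×0.9091 + 29070×2.802 + (z_c − 2685 − 29070 − x)×3.324
The z_c×3.324 term appears on both sides and cancels. Collect the known terms of each column as K = Σ(ρt)_known − 3.324 × (depth of known layers): K_1 = 104173.02 − 3.324×39060 = −25662.42; K_2 = 81454.14 − 3.324×(2685 + 29070) = −24099.48.
Balance: K_1 = K_2 − x×(3.324 − 0.9091), so x = (K_2 − K_1)/(3.324 − 0.9091) = 1562.94/2.4149 = 647 m.

647 m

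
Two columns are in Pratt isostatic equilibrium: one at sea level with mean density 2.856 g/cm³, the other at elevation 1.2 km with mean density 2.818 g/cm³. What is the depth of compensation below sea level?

89 km

ρ_ref D = ρ (D + h) → D (ρ_ref − ρ) = ρ h.
D = ρ h/(ρ_ref − ρ) = 2.818 × 1.2 km/(2.856 − 2.818) = 89 km.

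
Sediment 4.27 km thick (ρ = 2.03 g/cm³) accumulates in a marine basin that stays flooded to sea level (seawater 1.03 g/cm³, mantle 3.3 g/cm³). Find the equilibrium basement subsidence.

Submarine loading: the sediment displaces seawater, and the subsidence is in turn flooded, so s (ρ_m − ρ_w) = t (ρ_sed − ρ_w).
s = 4.27 km × (2.03 − 1.03) / (3.3 − 1.03) = 1.88 km.

1.88 km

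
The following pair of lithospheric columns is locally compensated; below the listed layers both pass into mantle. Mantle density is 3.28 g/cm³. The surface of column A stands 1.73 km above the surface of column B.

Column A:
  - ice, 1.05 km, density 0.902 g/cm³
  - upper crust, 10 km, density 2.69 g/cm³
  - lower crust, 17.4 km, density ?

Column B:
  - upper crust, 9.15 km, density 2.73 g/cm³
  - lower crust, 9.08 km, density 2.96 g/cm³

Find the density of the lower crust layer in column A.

Take the compensation level at the base of the deeper column (depth z_c below the surface of column A) and equate Σ ρ_i t_i down to z_c; mantle fills any gap and the z_c terms cancel.
Column A: 1.05×0.902 + 10×2.69 + 17.4×ρ + (z_c − 28.45)×3.28
Column B: 1.73×0 + 9.15×2.73 + 9.08×2.96 + (z_c − 1.73 − 18.23)×3.28
The z_c×3.28 term appears on both sides and cancels. Collect the known terms of each column as K = Σ(ρt)_known − 3.28 × (depth of known layers): K_A = 27.8471 − 3.28×28.45 = −65.4689; K_B = 51.8563 − 3.28×(1.73 + 18.23) = −13.6125.
Balance: K_A + 17.4×ρ = K_B, so ρ = (K_B − K_A)/17.4 = 51.8564/17.4 = 2.98 g/cm³.

2.98 g/cm³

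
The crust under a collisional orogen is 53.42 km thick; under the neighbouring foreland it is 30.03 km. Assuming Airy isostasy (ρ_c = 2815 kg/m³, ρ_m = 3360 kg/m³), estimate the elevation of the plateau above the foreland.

3.79 km

Excess crust Δ = 53.42 km − 30.03 km = 23.39 km, split between elevation h and root r with h + r = Δ.
Airy balance ρ_c h = (ρ_m − ρ_c) r gives r = h ρ_c/(ρ_m − ρ_c), so h (1 + ρ_c/(ρ_m − ρ_c)) = Δ, i.e. h = Δ (ρ_m − ρ_c)/ρ_m.
h = 23.39 km × 545/3360 = 3.79 km.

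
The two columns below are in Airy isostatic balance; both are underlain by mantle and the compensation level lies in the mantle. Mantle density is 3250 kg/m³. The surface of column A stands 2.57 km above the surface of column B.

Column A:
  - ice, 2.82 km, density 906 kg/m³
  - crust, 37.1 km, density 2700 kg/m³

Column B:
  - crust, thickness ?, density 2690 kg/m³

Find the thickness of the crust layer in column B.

Take the compensation level at the base of the deeper column (depth z_c below the surface of column A) and equate Σ ρ_i t_i down to z_c; mantle fills any gap and the z_c terms cancel.
Column A: 2.82×906 + 37.1×2700 + (z_c − 39.92)×3250
Column B: 2.57×0 + x×2690 + (z_c − 2.57 − 0 − x)×3250
The z_c×3250 term appears on both sides and cancels. Collect the known terms of each column as K = Σ(ρt)_known − 3250 × (depth of known layers): K_A = 102724.92 − 3250×39.92 = −27015.08; K_B = 0 − 3250×(2.57 + 0) = −8352.5.
Balance: K_A = K_B − x×(3250 − 2690), so x = (K_B − K_A)/(3250 − 2690) = 18662.6/560 = 33.3 km.

33.3 km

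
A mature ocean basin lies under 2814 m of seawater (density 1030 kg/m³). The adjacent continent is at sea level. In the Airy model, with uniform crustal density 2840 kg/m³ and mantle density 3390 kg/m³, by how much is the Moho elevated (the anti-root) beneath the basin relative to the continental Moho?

Isostatic balance requires: replacing crust with seawater at the top is compensated by replacing crust with mantle at the base: d (ρ_c − ρ_w) = a (ρ_m − ρ_c).
a = d (ρ_c − ρ_w)/(ρ_m − ρ_c) = 2814 m × 1810/550 = 9260 m.

9260 m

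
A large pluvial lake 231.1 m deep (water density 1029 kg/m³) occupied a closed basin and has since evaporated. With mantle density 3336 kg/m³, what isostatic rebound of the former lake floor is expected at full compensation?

u = d ρ_w/ρ_m = 231.1 m × 1029/3336 = 71.3 m.

71.3 m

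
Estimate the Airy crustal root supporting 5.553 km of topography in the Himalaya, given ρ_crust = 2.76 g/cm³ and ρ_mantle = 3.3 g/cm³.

28.4 km

In Airy isostatic equilibrium: the weight of the topography is balanced by the buoyancy of the root, ρ_c h = (ρ_m − ρ_c) r.
r = h · ρ_c / (ρ_m − ρ_c) = 5.553 km × 2.76 / (3.3 − 2.76) = 28.4 km.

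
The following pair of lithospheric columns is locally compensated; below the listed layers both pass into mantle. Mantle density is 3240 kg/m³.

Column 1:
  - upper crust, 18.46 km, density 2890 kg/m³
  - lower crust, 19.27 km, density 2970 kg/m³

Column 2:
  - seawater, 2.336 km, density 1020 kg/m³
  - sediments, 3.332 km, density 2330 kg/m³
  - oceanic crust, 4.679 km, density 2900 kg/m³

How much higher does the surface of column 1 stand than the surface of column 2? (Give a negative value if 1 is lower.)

0.573 km

For any compensation level in the mantle, the mantle terms cancel and isostasy reduces to e = (Σt_1 − Σt_2) − (Σ(ρt)_1 − Σ(ρt)_2) / ρ_m.
Σt_1 = 37.73 km; Σt_2 = 10.347 km; Σ(ρt)_1 = 110581.3; Σ(ρt)_2 = 23715.38 (in km·kg/m³).
e = (37.73 − 10.347) − (110581.3 − 23715.38) / 3240 = 0.573 km.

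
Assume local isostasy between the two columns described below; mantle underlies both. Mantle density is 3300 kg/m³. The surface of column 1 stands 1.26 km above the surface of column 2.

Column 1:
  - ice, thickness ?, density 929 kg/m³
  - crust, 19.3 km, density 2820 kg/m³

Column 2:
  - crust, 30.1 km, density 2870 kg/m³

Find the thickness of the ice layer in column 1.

3.31 km

Take the compensation level at the base of the deeper column (depth z_c below the surface of column 1) and equate Σ ρ_i t_i down to z_c; mantle fills any gap and the z_c terms cancel.
Column 1: x×929 + 19.3×2820 + (z_c − 19.3 − x)×3300
Column 2: 1.26×0 + 30.1×2870 + (z_c − 1.26 − 30.1)×3300
The z_c×3300 term appears on both sides and cancels. Collect the known terms of each column as K = Σ(ρt)_known − 3300 × (depth of known layers): K_1 = 54426 − 3300×19.3 = −9264; K_2 = 86387 − 3300×(1.26 + 30.1) = −17101.
Balance: K_1 − x×(3300 − 929) = K_2, so x = (K_1 − K_2)/(3300 − 929) = 7837/2371 = 3.31 km.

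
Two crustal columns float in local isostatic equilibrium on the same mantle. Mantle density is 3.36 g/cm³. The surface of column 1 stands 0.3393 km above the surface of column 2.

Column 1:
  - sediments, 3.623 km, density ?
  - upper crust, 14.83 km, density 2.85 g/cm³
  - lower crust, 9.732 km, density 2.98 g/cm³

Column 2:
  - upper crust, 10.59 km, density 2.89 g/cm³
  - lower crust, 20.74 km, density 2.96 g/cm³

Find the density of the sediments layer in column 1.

Take the compensation level at the base of the deeper column (depth z_c below the surface of column 1) and equate Σ ρ_i t_i down to z_c; mantle fills any gap and the z_c terms cancel.
Column 1: 3.623×ρ + 14.83×2.85 + 9.732×2.98 + (z_c − 28.185)×3.36
Column 2: 0.3393×0 + 10.59×2.89 + 20.74×2.96 + (z_c − 0.3393 − 31.33)×3.36
The z_c×3.36 term appears on both sides and cancels. Collect the known terms of each column as K = Σ(ρt)_known − 3.36 × (depth of known layers): K_1 = 71.26686 − 3.36×28.185 = −23.43474; K_2 = 91.9955 − 3.36×(0.3393 + 31.33) = −14.413348.
Balance: K_1 + 3.623×ρ = K_2, so ρ = (K_2 − K_1)/3.623 = 9.02139/3.623 = 2.49 g/cm³.

2.49 g/cm³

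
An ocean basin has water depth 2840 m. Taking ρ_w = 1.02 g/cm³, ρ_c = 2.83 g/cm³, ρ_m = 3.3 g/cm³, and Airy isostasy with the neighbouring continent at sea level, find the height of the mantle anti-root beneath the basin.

10900 m

Equating mass per unit area of the two columns: replacing crust with seawater at the top is compensated by replacing crust with mantle at the base: d (ρ_c − ρ_w) = a (ρ_m − ρ_c).
a = d (ρ_c − ρ_w)/(ρ_m − ρ_c) = 2840 m × 1.81/0.47 = 10900 m.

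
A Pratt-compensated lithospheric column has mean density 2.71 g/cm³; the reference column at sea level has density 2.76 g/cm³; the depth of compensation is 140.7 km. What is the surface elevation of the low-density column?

2.6 km

ρ_ref D = ρ (D + h) → h = D (ρ_ref − ρ)/ρ.
h = 140.7 km × (2.76 − 2.71)/2.71 = 2.6 km.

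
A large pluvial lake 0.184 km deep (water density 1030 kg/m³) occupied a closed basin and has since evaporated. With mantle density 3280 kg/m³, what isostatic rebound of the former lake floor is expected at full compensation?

0.0578 km

u = d ρ_w/ρ_m = 0.184 km × 1030/3280 = 0.0578 km.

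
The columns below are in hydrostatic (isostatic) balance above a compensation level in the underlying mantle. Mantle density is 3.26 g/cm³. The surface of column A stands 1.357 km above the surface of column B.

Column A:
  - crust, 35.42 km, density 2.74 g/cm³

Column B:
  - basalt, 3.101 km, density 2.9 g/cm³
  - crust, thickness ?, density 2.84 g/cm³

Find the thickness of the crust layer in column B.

30.7 km

Take the compensation level at the base of the deeper column (depth z_c below the surface of column A) and equate Σ ρ_i t_i down to z_c; mantle fills any gap and the z_c terms cancel.
Column A: 35.42×2.74 + (z_c − 35.42)×3.26
Column B: 1.357×0 + 3.101×2.9 + x×2.84 + (z_c − 1.357 − 3.101 − x)×3.26
The z_c×3.26 term appears on both sides and cancels. Collect the known terms of each column as K = Σ(ρt)_known − 3.26 × (depth of known layers): K_A = 97.0508 − 3.26×35.42 = −18.4184; K_B = 8.9929 − 3.26×(1.357 + 3.101) = −5.54018.
Balance: K_A = K_B − x×(3.26 − 2.84), so x = (K_B − K_A)/(3.26 − 2.84) = 12.8782/0.42 = 30.7 km.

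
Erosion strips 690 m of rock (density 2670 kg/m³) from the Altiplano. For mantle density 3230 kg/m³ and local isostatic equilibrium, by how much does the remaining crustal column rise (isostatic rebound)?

Unloading: uplift u = e ρ_c/ρ_m = 690 m × 2670/3230 = 570 m.

570 m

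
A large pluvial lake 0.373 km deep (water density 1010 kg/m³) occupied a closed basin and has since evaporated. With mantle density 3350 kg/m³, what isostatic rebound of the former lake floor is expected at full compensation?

0.112 km

u = d ρ_w/ρ_m = 0.373 km × 1010/3350 = 0.112 km.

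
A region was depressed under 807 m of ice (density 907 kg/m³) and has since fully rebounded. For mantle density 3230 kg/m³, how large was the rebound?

227 m

Removing the load lets mantle flow back in; uplift u satisfies ρ_ice t = ρ_m u.
u = t ρ_ice/ρ_m = 807 m × 907/3230 = 227 m.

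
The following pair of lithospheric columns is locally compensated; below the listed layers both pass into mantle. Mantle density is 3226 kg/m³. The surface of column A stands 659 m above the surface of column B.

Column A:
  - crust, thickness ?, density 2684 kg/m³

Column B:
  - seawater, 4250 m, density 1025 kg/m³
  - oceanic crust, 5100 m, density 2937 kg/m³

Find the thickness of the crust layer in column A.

23900 m

Take the compensation level at the base of the deeper column (depth z_c below the surface of column A) and equate Σ ρ_i t_i down to z_c; mantle fills any gap and the z_c terms cancel.
Column A: x×2684 + (z_c − 0 − x)×3226
Column B: 659×0 + 4250×1025 + 5100×2937 + (z_c − 659 − 9350)×3226
The z_c×3226 term appears on both sides and cancels. Collect the known terms of each column as K = Σ(ρt)_known − 3226 × (depth of known layers): K_A = 0 − 3226×0 = 0; K_B = 19334950 − 3226×(659 + 9350) = −12954084.
Balance: K_A − x×(3226 − 2684) = K_B, so x = (K_A − K_B)/(3226 − 2684) = 12954100/542 = 23900 m.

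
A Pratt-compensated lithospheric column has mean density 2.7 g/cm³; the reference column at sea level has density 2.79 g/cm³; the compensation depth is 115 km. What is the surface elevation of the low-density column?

3.83 km

ρ_ref D = ρ (D + h) → h = D (ρ_ref − ρ)/ρ.
h = 115 km × (2.79 − 2.7)/2.7 = 3.83 km.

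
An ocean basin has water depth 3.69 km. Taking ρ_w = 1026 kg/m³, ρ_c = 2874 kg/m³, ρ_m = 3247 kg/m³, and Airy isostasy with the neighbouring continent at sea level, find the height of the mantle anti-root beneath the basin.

18.3 km

In Airy isostatic equilibrium: replacing crust with seawater at the top is compensated by replacing crust with mantle at the base: d (ρ_c − ρ_w) = a (ρ_m − ρ_c).
a = d (ρ_c − ρ_w)/(ρ_m − ρ_c) = 3.69 km × 1848/373 = 18.3 km.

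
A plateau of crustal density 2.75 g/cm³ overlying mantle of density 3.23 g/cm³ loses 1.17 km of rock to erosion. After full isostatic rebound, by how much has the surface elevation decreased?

Rebound u = e ρ_c/ρ_m = 1.17 km × 2.75/3.23 = 0.9961 km.
Net surface drop = e − u = 1.17 km − 0.9961 km = e (ρ_m − ρ_c)/ρ_m = 0.174 km.

0.174 km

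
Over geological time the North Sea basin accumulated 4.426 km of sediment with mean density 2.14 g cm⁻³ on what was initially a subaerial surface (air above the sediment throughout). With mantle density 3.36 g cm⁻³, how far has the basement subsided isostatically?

Subaerial load: s = t ρ_sed / ρ_m = 4.426 km × 2.14/3.36 = 2.82 km.

2.82 km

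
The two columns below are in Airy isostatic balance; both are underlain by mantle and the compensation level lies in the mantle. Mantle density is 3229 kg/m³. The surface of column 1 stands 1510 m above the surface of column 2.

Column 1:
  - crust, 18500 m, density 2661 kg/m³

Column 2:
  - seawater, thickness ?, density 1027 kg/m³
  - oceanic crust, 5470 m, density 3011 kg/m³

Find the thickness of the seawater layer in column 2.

Take the compensation level at the base of the deeper column (depth z_c below the surface of column 1) and equate Σ ρ_i t_i down to z_c; mantle fills any gap and the z_c terms cancel.
Column 1: 18500×2661 + (z_c − 18500)×3229
Column 2: 1510×0 + x×1027 + 5470×3011 + (z_c − 1510 − 5470 − x)×3229
The z_c×3229 term appears on both sides and cancels. Collect the known terms of each column as K = Σ(ρt)_known − 3229 × (depth of known layers): K_1 = 49228500 − 3229×18500 = −10508000; K_2 = 16470170 − 3229×(1510 + 5470) = −6068250.
Balance: K_1 = K_2 − x×(3229 − 1027), so x = (K_2 − K_1)/(3229 − 1027) = 4439750/2202 = 2020 m.

2020 m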